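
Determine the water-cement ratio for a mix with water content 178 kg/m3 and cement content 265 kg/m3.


w/c = water / cement
w/c = 178 / 265 = 0.672

0.672


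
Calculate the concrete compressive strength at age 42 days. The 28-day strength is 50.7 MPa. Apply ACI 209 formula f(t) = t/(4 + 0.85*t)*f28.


f(42) = 42 / (4 + 0.85 * 42) * 50.7
= 42 / 39.7 * 50.7
= 53.64 MPa

53.64


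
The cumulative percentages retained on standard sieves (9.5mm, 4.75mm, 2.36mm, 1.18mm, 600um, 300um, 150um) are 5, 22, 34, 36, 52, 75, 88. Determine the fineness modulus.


FM = sum(cumulative % retained) / 100
= 312 / 100
= 3.12

3.12


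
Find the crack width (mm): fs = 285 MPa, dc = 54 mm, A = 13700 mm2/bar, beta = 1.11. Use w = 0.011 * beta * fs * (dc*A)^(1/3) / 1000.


w = 0.011 * beta * fs * (dc * A)^(1/3) / 1000
= 0.011 * 1.11 * 285 * (54 * 13700)^(1/3) / 1000
= 0.315 mm

0.315


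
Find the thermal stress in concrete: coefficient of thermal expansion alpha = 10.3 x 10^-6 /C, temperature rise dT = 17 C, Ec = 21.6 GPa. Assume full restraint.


sigma = alpha * dT * Ec
= 10.3e-6 * 17 * 21.6 * 1000
= 3.782 MPa

3.782


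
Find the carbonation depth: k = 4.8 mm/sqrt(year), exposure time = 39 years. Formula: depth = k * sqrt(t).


depth = k * sqrt(t)
= 4.8 * sqrt(39)
= 29.98 mm

29.98


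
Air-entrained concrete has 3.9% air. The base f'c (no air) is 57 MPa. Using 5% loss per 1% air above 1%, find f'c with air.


Strength loss = (3.9 - 1) * 5 = 14.5%
f'c = 57 * (1 - 14.5/100)
= 48.73 MPa

48.73


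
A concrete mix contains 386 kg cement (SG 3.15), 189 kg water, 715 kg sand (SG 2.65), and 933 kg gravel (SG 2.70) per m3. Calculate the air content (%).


Vol cement = 386 / (3.15 * 1000) = 0.12254 m3
Vol water = 189 / 1000 = 0.189 m3
Vol sand = 715 / (2.65 * 1000) = 0.269811 m3
Vol gravel = 933 / (2.70 * 1000) = 0.345556 m3
Total solid + water volume = 0.926907 m3
Air = (1 - 0.926907) * 100 = 7.31%

7.31


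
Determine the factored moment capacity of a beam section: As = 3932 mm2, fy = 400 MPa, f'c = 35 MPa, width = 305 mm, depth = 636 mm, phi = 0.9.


a = As * fy / (0.85 * f'c * b)
= 3932 * 400 / (0.85 * 35 * 305)
= 173.3352 mm
Mn = As * fy * (d - a/2) / 10^6
= 863.99 kN-m
phi*Mn = 0.9 * 863.99 = 777.59 kN-m

777.59


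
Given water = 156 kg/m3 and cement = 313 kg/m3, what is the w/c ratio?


w/c = water / cement
w/c = 156 / 313 = 0.498

0.498


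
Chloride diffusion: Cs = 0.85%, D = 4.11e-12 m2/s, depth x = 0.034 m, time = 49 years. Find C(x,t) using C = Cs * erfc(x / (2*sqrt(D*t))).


t_seconds = 49 * 365.25 * 24 * 3600 = 1546322400.0 s
arg = 0.034 / (2 * sqrt(4.11e-12 * 1546322400.0))
= 0.2132
erfc(0.2132) = 0.763
C = 0.85 * 0.763 = 0.6485%

0.6485


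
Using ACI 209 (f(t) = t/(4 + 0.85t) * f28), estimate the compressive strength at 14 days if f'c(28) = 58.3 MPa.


f(14) = 14 / (4 + 0.85 * 14) * 58.3
= 14 / 15.9 * 58.3
= 51.33 MPa

51.33


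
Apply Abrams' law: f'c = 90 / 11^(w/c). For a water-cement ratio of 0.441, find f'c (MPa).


f'c = 90 / 11^0.441
= 90 / 2.879
= 31.26 MPa

31.26


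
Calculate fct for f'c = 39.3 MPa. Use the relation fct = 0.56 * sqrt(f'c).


fct = 0.56 * sqrt(39.3)
= 0.56 * 6.269
= 3.511 MPa

3.511


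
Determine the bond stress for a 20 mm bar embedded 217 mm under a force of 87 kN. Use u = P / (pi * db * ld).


u = P / (pi * db * ld)
= 87 * 1000 / (pi * 20 * 217)
= 6.381 MPa

6.381


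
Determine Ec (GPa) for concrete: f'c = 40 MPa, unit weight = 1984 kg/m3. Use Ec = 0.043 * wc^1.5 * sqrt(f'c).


Ec = 0.043 * 1984^1.5 * sqrt(40) / 1000
= 24.03 GPa

24.03


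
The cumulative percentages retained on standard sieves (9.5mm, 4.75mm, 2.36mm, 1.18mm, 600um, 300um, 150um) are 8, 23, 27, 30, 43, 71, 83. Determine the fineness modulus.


FM = sum(cumulative % retained) / 100
= 285 / 100
= 2.85

2.85


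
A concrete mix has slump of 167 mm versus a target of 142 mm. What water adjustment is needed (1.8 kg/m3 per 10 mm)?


Difference = 142 - 167 = -25 mm
Water adjustment = -25 * 1.8 / 10 = -4.5 kg/m3

-4.5


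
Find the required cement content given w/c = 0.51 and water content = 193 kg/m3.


Cement = water / (w/c)
= 193 / 0.51
= 378.4 kg/m3

378.4


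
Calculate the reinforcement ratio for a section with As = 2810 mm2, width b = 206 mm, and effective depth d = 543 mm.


rho = As / (b * d)
= 2810 / (206 * 543)
= 0.0251

0.0251


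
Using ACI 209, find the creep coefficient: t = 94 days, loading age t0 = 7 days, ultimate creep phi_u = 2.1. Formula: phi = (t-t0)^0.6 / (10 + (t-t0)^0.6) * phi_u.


dt = 94 - 7 = 87
phi = 87^0.6 / (10 + 87^0.6) * 2.1
= 1.246

1.246


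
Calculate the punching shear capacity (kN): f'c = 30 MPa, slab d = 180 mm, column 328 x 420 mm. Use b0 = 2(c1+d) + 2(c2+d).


b0 = 2*(328 + 180) + 2*(420 + 180) = 2216 mm
Vc = 0.33 * sqrt(30) * 2216 * 180 / 1000
= 720.97 kN

720.97


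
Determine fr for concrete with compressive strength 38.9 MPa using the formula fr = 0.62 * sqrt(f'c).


fr = 0.62 * sqrt(38.9)
= 3.867 MPa

3.867


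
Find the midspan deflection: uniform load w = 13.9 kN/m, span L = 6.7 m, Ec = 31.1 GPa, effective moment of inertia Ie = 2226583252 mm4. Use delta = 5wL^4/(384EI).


Convert: L = 6.7 m = 6700 mm, Ec = 31.1 GPa = 31100 MPa
delta = 5 * 13.9 * 6700^4 / (384 * 31100 * 2226583252)
= 5.27 mm

5.27


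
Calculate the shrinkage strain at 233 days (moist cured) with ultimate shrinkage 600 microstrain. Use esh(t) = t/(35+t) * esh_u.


esh(233) = 233 / (35 + 233) * 600
= 233 / 268 * 600
= 521.6 microstrain

521.6


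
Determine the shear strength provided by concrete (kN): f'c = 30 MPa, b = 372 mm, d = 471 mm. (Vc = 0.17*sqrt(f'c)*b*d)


Vc = 0.17 * sqrt(30) * 372 * 471 / 1000
= 163.14 kN

163.14


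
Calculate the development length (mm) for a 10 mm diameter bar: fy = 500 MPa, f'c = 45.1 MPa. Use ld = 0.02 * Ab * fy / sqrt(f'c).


Ab = pi * 10^2 / 4 = 78.54 mm2
ld = 0.02 * 78.54 * 500 / sqrt(45.1)
= 117.0 mm

117.0


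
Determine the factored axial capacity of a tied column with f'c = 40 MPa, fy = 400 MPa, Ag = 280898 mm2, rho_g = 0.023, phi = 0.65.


Ast = rho * Ag = 0.023 * 280898 = 6460.654 mm2
phi*Pn = 0.65 * 0.80 * (0.85 * 40 * (280898 - 6460.654) + 400 * 6460.654) / 1000
= 6195.87 kN

6195.87


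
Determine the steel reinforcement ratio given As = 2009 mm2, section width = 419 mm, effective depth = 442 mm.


rho = As / (b * d)
= 2009 / (419 * 442)
= 0.0108

0.0108


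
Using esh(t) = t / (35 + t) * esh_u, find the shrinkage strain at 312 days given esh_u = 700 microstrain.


esh(312) = 312 / (35 + 312) * 700
= 312 / 347 * 700
= 629.4 microstrain

629.4


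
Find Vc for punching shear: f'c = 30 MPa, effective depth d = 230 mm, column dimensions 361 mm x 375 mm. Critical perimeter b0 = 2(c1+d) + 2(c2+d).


b0 = 2*(361 + 230) + 2*(375 + 230) = 2392 mm
Vc = 0.33 * sqrt(30) * 2392 * 230 / 1000
= 994.41 kN

994.41


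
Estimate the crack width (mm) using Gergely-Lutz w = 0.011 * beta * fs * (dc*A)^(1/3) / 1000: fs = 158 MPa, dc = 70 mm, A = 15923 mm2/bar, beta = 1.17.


w = 0.011 * beta * fs * (dc * A)^(1/3) / 1000
= 0.011 * 1.17 * 158 * (70 * 15923)^(1/3) / 1000
= 0.211 mm

0.211


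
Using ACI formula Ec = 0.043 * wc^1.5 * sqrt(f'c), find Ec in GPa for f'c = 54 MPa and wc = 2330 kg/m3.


Ec = 0.043 * 2330^1.5 * sqrt(54) / 1000
= 35.54 GPa

35.54


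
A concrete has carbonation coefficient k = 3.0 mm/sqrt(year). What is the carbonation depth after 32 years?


depth = k * sqrt(t)
= 3.0 * sqrt(32)
= 16.97 mm

16.97


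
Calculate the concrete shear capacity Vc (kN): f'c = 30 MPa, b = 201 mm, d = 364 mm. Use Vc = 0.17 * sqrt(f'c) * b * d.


Vc = 0.17 * sqrt(30) * 201 * 364 / 1000
= 68.13 kN

68.13


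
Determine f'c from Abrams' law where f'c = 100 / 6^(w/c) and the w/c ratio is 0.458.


f'c = 100 / 6^0.458
= 100 / 2.272
= 44.02 MPa

44.02


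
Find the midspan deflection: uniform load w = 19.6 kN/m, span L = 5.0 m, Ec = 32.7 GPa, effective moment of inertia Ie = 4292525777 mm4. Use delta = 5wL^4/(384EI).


Convert: L = 5.0 m = 5000 mm, Ec = 32.7 GPa = 32700 MPa
delta = 5 * 19.6 * 5000^4 / (384 * 32700 * 4292525777)
= 1.14 mm

1.14


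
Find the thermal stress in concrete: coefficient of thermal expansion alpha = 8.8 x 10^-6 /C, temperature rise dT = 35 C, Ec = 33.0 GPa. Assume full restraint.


sigma = alpha * dT * Ec
= 8.8e-6 * 35 * 33.0 * 1000
= 10.164 MPa

10.164


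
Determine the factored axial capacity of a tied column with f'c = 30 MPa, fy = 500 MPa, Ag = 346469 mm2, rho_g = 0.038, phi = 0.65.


Ast = rho * Ag = 0.038 * 346469 = 13165.822 mm2
phi*Pn = 0.65 * 0.80 * (0.85 * 30 * (346469 - 13165.822) + 500 * 13165.822) / 1000
= 7842.71 kN

7842.71


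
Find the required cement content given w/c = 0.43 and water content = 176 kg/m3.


Cement = water / (w/c)
= 176 / 0.43
= 409.3 kg/m3

409.3


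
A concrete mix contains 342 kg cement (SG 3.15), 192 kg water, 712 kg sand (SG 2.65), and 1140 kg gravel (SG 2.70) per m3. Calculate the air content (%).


Vol cement = 342 / (3.15 * 1000) = 0.108571 m3
Vol water = 192 / 1000 = 0.192 m3
Vol sand = 712 / (2.65 * 1000) = 0.268679 m3
Vol gravel = 1140 / (2.70 * 1000) = 0.422222 m3
Total solid + water volume = 0.991473 m3
Air = (1 - 0.991473) * 100 = 0.85%

0.85


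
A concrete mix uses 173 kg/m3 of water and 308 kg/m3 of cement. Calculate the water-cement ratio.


w/c = water / cement
w/c = 173 / 308 = 0.562

0.562


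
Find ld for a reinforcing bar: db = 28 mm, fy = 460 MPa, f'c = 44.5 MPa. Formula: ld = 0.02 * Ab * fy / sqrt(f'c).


Ab = pi * 28^2 / 4 = 615.752 mm2
ld = 0.02 * 615.752 * 460 / sqrt(44.5)
= 849.2 mm

849.2


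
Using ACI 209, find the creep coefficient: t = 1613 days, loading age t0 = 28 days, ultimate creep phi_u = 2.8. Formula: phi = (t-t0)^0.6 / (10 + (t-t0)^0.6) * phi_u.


dt = 1613 - 28 = 1585
phi = 1585^0.6 / (10 + 1585^0.6) * 2.8
= 2.5

2.5


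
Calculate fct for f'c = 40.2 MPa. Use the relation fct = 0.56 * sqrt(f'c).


fct = 0.56 * sqrt(40.2)
= 0.56 * 6.34
= 3.551 MPa

3.551


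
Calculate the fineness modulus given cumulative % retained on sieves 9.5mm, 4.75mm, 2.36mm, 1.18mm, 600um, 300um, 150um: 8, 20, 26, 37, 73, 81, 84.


FM = sum(cumulative % retained) / 100
= 329 / 100
= 3.29

3.29


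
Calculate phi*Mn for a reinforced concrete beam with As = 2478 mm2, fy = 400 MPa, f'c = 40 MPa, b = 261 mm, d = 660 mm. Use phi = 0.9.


a = As * fy / (0.85 * f'c * b)
= 2478 * 400 / (0.85 * 40 * 261)
= 111.6971 mm
Mn = As * fy * (d - a/2) / 10^6
= 598.8349 kN-m
phi*Mn = 0.9 * 598.8349 = 538.95 kN-m

538.95


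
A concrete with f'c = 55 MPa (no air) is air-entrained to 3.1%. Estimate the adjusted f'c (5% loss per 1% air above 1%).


Strength loss = (3.1 - 1) * 5 = 10.5%
f'c = 55 * (1 - 10.5/100)
= 49.23 MPa

49.23


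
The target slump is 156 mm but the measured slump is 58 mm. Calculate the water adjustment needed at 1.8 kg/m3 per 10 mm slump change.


Difference = 156 - 58 = 98 mm
Water adjustment = 98 * 1.8 / 10 = 17.6 kg/m3

17.6


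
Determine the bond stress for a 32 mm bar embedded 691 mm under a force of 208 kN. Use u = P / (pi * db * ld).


u = P / (pi * db * ld)
= 208 * 1000 / (pi * 32 * 691)
= 2.994 MPa

2.994


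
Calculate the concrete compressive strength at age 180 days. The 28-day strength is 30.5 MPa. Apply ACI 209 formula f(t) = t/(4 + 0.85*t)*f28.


f(180) = 180 / (4 + 0.85 * 180) * 30.5
= 180 / 157.0 * 30.5
= 34.97 MPa

34.97


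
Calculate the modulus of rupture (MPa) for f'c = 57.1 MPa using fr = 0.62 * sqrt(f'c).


fr = 0.62 * sqrt(57.1)
= 4.685 MPa

4.685


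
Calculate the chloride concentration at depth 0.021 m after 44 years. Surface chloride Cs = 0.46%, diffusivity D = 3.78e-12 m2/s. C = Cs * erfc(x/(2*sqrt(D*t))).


t_seconds = 44 * 365.25 * 24 * 3600 = 1388534400.0 s
arg = 0.021 / (2 * sqrt(3.78e-12 * 1388534400.0))
= 0.1449
erfc(0.1449) = 0.8376
C = 0.46 * 0.8376 = 0.3853%

0.3853


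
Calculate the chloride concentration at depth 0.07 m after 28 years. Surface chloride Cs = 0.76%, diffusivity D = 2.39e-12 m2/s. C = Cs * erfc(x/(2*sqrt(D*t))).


t_seconds = 28 * 365.25 * 24 * 3600 = 883612800.0 s
arg = 0.07 / (2 * sqrt(2.39e-12 * 883612800.0))
= 0.7616
erfc(0.7616) = 0.2814
C = 0.76 * 0.2814 = 0.2139%

0.2139


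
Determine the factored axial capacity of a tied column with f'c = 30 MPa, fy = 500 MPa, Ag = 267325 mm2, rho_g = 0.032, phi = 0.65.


Ast = rho * Ag = 0.032 * 267325 = 8554.4 mm2
phi*Pn = 0.65 * 0.80 * (0.85 * 30 * (267325 - 8554.4) + 500 * 8554.4) / 1000
= 5655.44 kN

5655.44


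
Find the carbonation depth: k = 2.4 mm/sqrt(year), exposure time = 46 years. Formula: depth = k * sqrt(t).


depth = k * sqrt(t)
= 2.4 * sqrt(46)
= 16.28 mm

16.28


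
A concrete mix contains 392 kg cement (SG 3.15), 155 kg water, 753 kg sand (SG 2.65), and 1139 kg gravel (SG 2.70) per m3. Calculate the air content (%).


Vol cement = 392 / (3.15 * 1000) = 0.124444 m3
Vol water = 155 / 1000 = 0.155 m3
Vol sand = 753 / (2.65 * 1000) = 0.284151 m3
Vol gravel = 1139 / (2.70 * 1000) = 0.421852 m3
Total solid + water volume = 0.985447 m3
Air = (1 - 0.985447) * 100 = 1.46%

1.46


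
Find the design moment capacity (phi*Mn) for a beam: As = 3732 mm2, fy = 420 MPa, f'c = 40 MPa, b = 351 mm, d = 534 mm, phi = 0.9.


a = As * fy / (0.85 * f'c * b)
= 3732 * 420 / (0.85 * 40 * 351)
= 131.3424 mm
Mn = As * fy * (d - a/2) / 10^6
= 734.0773 kN-m
phi*Mn = 0.9 * 734.0773 = 660.67 kN-m

660.67


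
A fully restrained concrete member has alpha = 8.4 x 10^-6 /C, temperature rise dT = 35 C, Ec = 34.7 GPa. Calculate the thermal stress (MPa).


sigma = alpha * dT * Ec
= 8.4e-6 * 35 * 34.7 * 1000
= 10.202 MPa

10.202


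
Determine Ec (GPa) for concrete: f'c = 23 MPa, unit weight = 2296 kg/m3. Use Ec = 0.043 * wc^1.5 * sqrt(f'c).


Ec = 0.043 * 2296^1.5 * sqrt(23) / 1000
= 22.69 GPa

22.69


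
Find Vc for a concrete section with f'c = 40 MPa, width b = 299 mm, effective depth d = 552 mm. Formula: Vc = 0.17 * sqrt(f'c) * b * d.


Vc = 0.17 * sqrt(40) * 299 * 552 / 1000
= 177.46 kN

177.46


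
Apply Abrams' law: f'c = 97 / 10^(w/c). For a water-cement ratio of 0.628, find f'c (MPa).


f'c = 97 / 10^0.628
= 97 / 4.246
= 22.84 MPa

22.84


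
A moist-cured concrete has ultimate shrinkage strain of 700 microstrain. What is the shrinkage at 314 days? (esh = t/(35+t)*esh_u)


esh(314) = 314 / (35 + 314) * 700
= 314 / 349 * 700
= 629.8 microstrain

629.8


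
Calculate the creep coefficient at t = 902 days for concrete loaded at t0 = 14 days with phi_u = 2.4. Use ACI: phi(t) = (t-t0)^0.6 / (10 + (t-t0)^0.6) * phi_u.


dt = 902 - 14 = 888
phi = 888^0.6 / (10 + 888^0.6) * 2.4
= 2.051

2.051


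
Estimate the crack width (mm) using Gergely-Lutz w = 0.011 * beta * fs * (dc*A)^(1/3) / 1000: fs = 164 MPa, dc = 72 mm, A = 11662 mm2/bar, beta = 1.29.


w = 0.011 * beta * fs * (dc * A)^(1/3) / 1000
= 0.011 * 1.29 * 164 * (72 * 11662)^(1/3) / 1000
= 0.22 mm

0.22


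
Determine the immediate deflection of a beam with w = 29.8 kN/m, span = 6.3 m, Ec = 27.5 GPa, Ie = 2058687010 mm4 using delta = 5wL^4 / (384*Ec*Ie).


Convert: L = 6.3 m = 6300 mm, Ec = 27.5 GPa = 27500 MPa
delta = 5 * 29.8 * 6300^4 / (384 * 27500 * 2058687010)
= 10.8 mm

10.8


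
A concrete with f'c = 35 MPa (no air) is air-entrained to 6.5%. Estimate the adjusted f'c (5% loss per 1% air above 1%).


Strength loss = (6.5 - 1) * 5 = 27.5%
f'c = 35 * (1 - 27.5/100)
= 25.38 MPa

25.38


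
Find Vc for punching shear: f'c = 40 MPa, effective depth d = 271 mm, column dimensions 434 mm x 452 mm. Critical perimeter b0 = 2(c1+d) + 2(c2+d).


b0 = 2*(434 + 271) + 2*(452 + 271) = 2856 mm
Vc = 0.33 * sqrt(40) * 2856 * 271 / 1000
= 1615.37 kN

1615.37


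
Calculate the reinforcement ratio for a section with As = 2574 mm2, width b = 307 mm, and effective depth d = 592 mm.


rho = As / (b * d)
= 2574 / (307 * 592)
= 0.0142

0.0142


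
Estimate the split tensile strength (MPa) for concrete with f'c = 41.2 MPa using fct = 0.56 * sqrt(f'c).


fct = 0.56 * sqrt(41.2)
= 0.56 * 6.419
= 3.594 MPa

3.594


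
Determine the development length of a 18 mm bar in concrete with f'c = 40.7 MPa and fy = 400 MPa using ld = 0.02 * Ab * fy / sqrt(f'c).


Ab = pi * 18^2 / 4 = 254.469 mm2
ld = 0.02 * 254.469 * 400 / sqrt(40.7)
= 319.1 mm

319.1


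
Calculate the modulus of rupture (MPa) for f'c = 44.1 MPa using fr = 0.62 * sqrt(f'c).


fr = 0.62 * sqrt(44.1)
= 4.117 MPa

4.117


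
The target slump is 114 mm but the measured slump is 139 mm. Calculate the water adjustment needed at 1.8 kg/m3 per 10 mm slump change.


Difference = 114 - 139 = -25 mm
Water adjustment = -25 * 1.8 / 10 = -4.5 kg/m3

-4.5


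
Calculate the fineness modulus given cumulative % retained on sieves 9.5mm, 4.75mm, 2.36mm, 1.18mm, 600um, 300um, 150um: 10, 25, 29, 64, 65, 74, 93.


FM = sum(cumulative % retained) / 100
= 360 / 100
= 3.6

3.6


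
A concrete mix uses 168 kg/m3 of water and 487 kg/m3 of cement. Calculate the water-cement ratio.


w/c = water / cement
w/c = 168 / 487 = 0.345

0.345


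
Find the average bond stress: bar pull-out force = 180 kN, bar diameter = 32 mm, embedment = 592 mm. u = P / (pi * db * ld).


u = P / (pi * db * ld)
= 180 * 1000 / (pi * 32 * 592)
= 3.024 MPa

3.024


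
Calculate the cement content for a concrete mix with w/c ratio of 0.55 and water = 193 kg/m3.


Cement = water / (w/c)
= 193 / 0.55
= 350.9 kg/m3

350.9


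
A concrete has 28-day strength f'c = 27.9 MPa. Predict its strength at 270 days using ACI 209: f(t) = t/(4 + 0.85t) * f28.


f(270) = 270 / (4 + 0.85 * 270) * 27.9
= 270 / 233.5 * 27.9
= 32.26 MPa

32.26


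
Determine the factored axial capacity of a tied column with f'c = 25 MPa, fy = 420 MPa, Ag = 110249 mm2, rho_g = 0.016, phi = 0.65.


Ast = rho * Ag = 0.016 * 110249 = 1763.984 mm2
phi*Pn = 0.65 * 0.80 * (0.85 * 25 * (110249 - 1763.984) + 420 * 1763.984) / 1000
= 1584.01 kN

1584.01


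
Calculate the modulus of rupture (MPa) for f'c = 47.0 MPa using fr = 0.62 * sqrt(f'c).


fr = 0.62 * sqrt(47.0)
= 4.251 MPa

4.251


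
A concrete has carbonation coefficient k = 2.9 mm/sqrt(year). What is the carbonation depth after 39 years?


depth = k * sqrt(t)
= 2.9 * sqrt(39)
= 18.11 mm

18.11


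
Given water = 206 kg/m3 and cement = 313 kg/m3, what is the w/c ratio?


w/c = water / cement
w/c = 206 / 313 = 0.658

0.658


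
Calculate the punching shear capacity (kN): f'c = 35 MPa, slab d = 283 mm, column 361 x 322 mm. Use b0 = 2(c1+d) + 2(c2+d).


b0 = 2*(361 + 283) + 2*(322 + 283) = 2498 mm
Vc = 0.33 * sqrt(35) * 2498 * 283 / 1000
= 1380.15 kN

1380.15


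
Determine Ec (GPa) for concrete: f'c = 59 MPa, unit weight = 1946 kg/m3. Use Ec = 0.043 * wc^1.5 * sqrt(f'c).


Ec = 0.043 * 1946^1.5 * sqrt(59) / 1000
= 28.35 GPa

28.35


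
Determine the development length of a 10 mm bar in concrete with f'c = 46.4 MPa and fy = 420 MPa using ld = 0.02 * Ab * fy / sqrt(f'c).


Ab = pi * 10^2 / 4 = 78.54 mm2
ld = 0.02 * 78.54 * 420 / sqrt(46.4)
= 96.9 mm

96.9


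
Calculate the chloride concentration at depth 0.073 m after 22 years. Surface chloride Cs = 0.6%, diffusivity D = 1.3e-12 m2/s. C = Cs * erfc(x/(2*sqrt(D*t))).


t_seconds = 22 * 365.25 * 24 * 3600 = 694267200.0 s
arg = 0.073 / (2 * sqrt(1.3e-12 * 694267200.0))
= 1.2149
erfc(1.2149) = 0.0858
C = 0.6 * 0.0858 = 0.0515%

0.0515


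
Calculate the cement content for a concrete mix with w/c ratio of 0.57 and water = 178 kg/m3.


Cement = water / (w/c)
= 178 / 0.57
= 312.3 kg/m3

312.3


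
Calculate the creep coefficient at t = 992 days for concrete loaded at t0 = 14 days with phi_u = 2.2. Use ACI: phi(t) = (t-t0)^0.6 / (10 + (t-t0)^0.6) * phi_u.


dt = 992 - 14 = 978
phi = 978^0.6 / (10 + 978^0.6) * 2.2
= 1.896

1.896


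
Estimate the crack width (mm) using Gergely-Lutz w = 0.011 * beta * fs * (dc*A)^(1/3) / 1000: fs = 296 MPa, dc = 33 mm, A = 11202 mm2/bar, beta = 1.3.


w = 0.011 * beta * fs * (dc * A)^(1/3) / 1000
= 0.011 * 1.3 * 296 * (33 * 11202)^(1/3) / 1000
= 0.304 mm

0.304


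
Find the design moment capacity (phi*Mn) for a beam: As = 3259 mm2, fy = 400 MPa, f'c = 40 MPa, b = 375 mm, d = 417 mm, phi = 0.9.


a = As * fy / (0.85 * f'c * b)
= 3259 * 400 / (0.85 * 40 * 375)
= 102.2431 mm
Mn = As * fy * (d - a/2) / 10^6
= 476.9591 kN-m
phi*Mn = 0.9 * 476.9591 = 429.26 kN-m

429.26


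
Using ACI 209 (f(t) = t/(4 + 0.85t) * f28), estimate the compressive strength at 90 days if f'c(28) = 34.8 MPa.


f(90) = 90 / (4 + 0.85 * 90) * 34.8
= 90 / 80.5 * 34.8
= 38.91 MPa

38.91


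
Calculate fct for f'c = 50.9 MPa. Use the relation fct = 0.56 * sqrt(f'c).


fct = 0.56 * sqrt(50.9)
= 0.56 * 7.134
= 3.995 MPa

3.995


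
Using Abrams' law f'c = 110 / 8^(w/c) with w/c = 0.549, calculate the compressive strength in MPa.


f'c = 110 / 8^0.549
= 110 / 3.132
= 35.12 MPa

35.12


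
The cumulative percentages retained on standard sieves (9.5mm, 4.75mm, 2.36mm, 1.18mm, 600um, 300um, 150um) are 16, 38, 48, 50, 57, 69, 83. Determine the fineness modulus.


FM = sum(cumulative % retained) / 100
= 361 / 100
= 3.61

3.61


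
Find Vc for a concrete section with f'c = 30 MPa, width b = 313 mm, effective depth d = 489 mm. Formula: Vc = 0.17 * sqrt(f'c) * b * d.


Vc = 0.17 * sqrt(30) * 313 * 489 / 1000
= 142.52 kN

142.52


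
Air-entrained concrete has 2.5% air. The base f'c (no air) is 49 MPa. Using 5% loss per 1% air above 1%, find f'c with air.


Strength loss = (2.5 - 1) * 5 = 7.5%
f'c = 49 * (1 - 7.5/100)
= 45.33 MPa

45.33


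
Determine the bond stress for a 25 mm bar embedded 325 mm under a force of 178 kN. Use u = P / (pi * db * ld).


u = P / (pi * db * ld)
= 178 * 1000 / (pi * 25 * 325)
= 6.973 MPa

6.973


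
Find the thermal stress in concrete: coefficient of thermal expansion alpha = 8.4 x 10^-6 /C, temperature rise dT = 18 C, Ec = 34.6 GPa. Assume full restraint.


sigma = alpha * dT * Ec
= 8.4e-6 * 18 * 34.6 * 1000
= 5.232 MPa

5.232


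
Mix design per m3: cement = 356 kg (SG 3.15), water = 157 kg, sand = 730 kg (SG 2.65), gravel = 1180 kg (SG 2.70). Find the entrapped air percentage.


Vol cement = 356 / (3.15 * 1000) = 0.113016 m3
Vol water = 157 / 1000 = 0.157 m3
Vol sand = 730 / (2.65 * 1000) = 0.275472 m3
Vol gravel = 1180 / (2.70 * 1000) = 0.437037 m3
Total solid + water volume = 0.982525 m3
Air = (1 - 0.982525) * 100 = 1.75%

1.75


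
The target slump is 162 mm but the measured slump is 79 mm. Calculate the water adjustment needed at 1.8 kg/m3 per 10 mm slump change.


Difference = 162 - 79 = 83 mm
Water adjustment = 83 * 1.8 / 10 = 14.9 kg/m3

14.9


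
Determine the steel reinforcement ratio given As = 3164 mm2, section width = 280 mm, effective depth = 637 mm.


rho = As / (b * d)
= 3164 / (280 * 637)
= 0.0177

0.0177


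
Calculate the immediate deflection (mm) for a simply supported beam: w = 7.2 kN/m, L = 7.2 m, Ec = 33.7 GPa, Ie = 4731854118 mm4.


Convert: L = 7.2 m = 7200 mm, Ec = 33.7 GPa = 33700 MPa
delta = 5 * 7.2 * 7200^4 / (384 * 33700 * 4731854118)
= 1.58 mm

1.58


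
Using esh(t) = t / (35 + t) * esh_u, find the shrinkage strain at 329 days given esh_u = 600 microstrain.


esh(329) = 329 / (35 + 329) * 600
= 329 / 364 * 600
= 542.3 microstrain

542.3


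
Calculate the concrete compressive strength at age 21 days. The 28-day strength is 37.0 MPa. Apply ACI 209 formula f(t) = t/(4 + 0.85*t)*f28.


f(21) = 21 / (4 + 0.85 * 21) * 37.0
= 21 / 21.85 * 37.0
= 35.56 MPa

35.56


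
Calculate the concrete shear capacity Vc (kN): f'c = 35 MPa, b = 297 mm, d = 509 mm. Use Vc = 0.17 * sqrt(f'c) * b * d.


Vc = 0.17 * sqrt(35) * 297 * 509 / 1000
= 152.04 kN

152.04


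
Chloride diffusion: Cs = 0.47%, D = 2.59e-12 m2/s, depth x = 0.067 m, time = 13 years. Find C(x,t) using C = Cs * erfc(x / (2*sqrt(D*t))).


t_seconds = 13 * 365.25 * 24 * 3600 = 410248800.0 s
arg = 0.067 / (2 * sqrt(2.59e-12 * 410248800.0))
= 1.0277
erfc(1.0277) = 0.1461
C = 0.47 * 0.1461 = 0.0687%

0.0687


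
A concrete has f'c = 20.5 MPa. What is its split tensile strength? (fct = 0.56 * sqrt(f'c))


fct = 0.56 * sqrt(20.5)
= 0.56 * 4.528
= 2.536 MPa

2.536


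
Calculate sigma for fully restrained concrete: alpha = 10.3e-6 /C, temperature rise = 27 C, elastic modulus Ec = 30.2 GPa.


sigma = alpha * dT * Ec
= 10.3e-6 * 27 * 30.2 * 1000
= 8.399 MPa

8.399


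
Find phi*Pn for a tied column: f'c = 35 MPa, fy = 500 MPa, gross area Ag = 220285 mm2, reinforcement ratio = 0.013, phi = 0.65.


Ast = rho * Ag = 0.013 * 220285 = 2863.705 mm2
phi*Pn = 0.65 * 0.80 * (0.85 * 35 * (220285 - 2863.705) + 500 * 2863.705) / 1000
= 4108.07 kN

4108.07


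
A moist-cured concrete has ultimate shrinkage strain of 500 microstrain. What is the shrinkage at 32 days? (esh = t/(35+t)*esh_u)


esh(32) = 32 / (35 + 32) * 500
= 32 / 67 * 500
= 238.8 microstrain

238.8


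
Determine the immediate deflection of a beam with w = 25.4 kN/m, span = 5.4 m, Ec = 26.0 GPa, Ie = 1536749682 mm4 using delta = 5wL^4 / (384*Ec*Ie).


Convert: L = 5.4 m = 5400 mm, Ec = 26.0 GPa = 26000 MPa
delta = 5 * 25.4 * 5400^4 / (384 * 26000 * 1536749682)
= 7.04 mm

7.04


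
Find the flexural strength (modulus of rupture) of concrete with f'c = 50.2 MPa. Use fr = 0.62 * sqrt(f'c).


fr = 0.62 * sqrt(50.2)
= 4.393 MPa

4.393


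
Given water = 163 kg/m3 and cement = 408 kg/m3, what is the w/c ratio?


w/c = water / cement
w/c = 163 / 408 = 0.4

0.4


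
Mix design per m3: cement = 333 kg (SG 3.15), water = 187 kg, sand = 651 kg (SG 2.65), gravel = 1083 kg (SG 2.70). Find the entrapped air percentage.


Vol cement = 333 / (3.15 * 1000) = 0.105714 m3
Vol water = 187 / 1000 = 0.187 m3
Vol sand = 651 / (2.65 * 1000) = 0.24566 m3
Vol gravel = 1083 / (2.70 * 1000) = 0.401111 m3
Total solid + water volume = 0.939486 m3
Air = (1 - 0.939486) * 100 = 6.05%

6.05


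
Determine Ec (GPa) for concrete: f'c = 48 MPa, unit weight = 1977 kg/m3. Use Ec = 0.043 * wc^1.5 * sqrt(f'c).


Ec = 0.043 * 1977^1.5 * sqrt(48) / 1000
= 26.19 GPa

26.19


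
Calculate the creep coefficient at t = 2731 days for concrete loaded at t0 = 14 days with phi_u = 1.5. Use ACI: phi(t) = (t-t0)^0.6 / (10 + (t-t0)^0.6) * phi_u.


dt = 2731 - 14 = 2717
phi = 2717^0.6 / (10 + 2717^0.6) * 1.5
= 1.38

1.38


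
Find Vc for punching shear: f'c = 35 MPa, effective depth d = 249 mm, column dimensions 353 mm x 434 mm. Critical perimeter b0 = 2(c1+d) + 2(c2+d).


b0 = 2*(353 + 249) + 2*(434 + 249) = 2570 mm
Vc = 0.33 * sqrt(35) * 2570 * 249 / 1000
= 1249.34 kN

1249.34


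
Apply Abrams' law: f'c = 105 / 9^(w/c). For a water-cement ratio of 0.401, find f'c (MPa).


f'c = 105 / 9^0.401
= 105 / 2.414
= 43.5 MPa

43.5


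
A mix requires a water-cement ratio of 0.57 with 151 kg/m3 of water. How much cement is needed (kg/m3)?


Cement = water / (w/c)
= 151 / 0.57
= 264.9 kg/m3

264.9


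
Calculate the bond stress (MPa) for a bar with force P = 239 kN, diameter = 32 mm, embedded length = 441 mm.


u = P / (pi * db * ld)
= 239 * 1000 / (pi * 32 * 441)
= 5.391 MPa

5.391


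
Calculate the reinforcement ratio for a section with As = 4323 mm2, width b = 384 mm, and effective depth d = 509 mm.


rho = As / (b * d)
= 4323 / (384 * 509)
= 0.0221

0.0221


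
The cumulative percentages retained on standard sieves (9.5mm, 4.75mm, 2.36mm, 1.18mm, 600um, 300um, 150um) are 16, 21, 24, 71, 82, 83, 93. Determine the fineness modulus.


FM = sum(cumulative % retained) / 100
= 390 / 100
= 3.9

3.9


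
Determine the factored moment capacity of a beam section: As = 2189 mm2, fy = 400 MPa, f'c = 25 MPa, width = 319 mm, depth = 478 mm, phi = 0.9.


a = As * fy / (0.85 * f'c * b)
= 2189 * 400 / (0.85 * 25 * 319)
= 129.1684 mm
Mn = As * fy * (d - a/2) / 10^6
= 361.9869 kN-m
phi*Mn = 0.9 * 361.9869 = 325.79 kN-m

325.79


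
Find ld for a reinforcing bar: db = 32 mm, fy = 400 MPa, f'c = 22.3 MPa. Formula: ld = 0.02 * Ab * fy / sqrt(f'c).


Ab = pi * 32^2 / 4 = 804.248 mm2
ld = 0.02 * 804.248 * 400 / sqrt(22.3)
= 1362.5 mm

1362.5


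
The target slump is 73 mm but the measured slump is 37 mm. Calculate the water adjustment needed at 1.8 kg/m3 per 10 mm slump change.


Difference = 73 - 37 = 36 mm
Water adjustment = 36 * 1.8 / 10 = 6.5 kg/m3

6.5


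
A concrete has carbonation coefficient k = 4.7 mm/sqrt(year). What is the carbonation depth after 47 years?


depth = k * sqrt(t)
= 4.7 * sqrt(47)
= 32.22 mm

32.22


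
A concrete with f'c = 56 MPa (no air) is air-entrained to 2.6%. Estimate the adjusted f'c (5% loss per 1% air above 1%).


Strength loss = (2.6 - 1) * 5 = 8.0%
f'c = 56 * (1 - 8.0/100)
= 51.52 MPa

51.52


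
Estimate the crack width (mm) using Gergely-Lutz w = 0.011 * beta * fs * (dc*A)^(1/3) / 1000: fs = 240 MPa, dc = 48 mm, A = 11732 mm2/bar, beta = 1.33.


w = 0.011 * beta * fs * (dc * A)^(1/3) / 1000
= 0.011 * 1.33 * 240 * (48 * 11732)^(1/3) / 1000
= 0.29 mm

0.29


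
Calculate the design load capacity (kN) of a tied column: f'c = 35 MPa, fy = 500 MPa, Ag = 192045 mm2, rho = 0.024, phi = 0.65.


Ast = rho * Ag = 0.024 * 192045 = 4609.08 mm2
phi*Pn = 0.65 * 0.80 * (0.85 * 35 * (192045 - 4609.08) + 500 * 4609.08) / 1000
= 4097.99 kN

4097.99


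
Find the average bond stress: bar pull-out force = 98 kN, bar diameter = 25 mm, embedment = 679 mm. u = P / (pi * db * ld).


u = P / (pi * db * ld)
= 98 * 1000 / (pi * 25 * 679)
= 1.838 MPa

1.838


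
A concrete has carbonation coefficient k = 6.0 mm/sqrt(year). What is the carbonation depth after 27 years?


depth = k * sqrt(t)
= 6.0 * sqrt(27)
= 31.18 mm

31.18


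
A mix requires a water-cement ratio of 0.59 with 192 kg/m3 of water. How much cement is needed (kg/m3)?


Cement = water / (w/c)
= 192 / 0.59
= 325.4 kg/m3

325.4


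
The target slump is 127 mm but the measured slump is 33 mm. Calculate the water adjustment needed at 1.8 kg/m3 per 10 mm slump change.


Difference = 127 - 33 = 94 mm
Water adjustment = 94 * 1.8 / 10 = 16.9 kg/m3

16.9


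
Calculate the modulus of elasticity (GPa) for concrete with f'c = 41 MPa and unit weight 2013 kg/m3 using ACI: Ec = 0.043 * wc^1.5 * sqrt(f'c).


Ec = 0.043 * 2013^1.5 * sqrt(41) / 1000
= 24.87 GPa

24.87


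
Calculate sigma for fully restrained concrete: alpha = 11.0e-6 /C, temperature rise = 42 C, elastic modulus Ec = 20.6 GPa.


sigma = alpha * dT * Ec
= 11.0e-6 * 42 * 20.6 * 1000
= 9.517 MPa

9.517


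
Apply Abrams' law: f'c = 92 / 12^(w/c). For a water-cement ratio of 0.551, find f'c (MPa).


f'c = 92 / 12^0.551
= 92 / 3.932
= 23.4 MPa

23.4


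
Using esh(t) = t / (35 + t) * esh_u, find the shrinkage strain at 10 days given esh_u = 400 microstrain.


esh(10) = 10 / (35 + 10) * 400
= 10 / 45 * 400
= 88.9 microstrain

88.9


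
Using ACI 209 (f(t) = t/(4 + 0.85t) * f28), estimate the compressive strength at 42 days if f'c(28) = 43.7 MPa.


f(42) = 42 / (4 + 0.85 * 42) * 43.7
= 42 / 39.7 * 43.7
= 46.23 MPa

46.23


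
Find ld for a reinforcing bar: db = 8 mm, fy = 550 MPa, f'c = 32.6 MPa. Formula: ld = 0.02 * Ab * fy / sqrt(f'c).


Ab = pi * 8^2 / 4 = 50.265 mm2
ld = 0.02 * 50.265 * 550 / sqrt(32.6)
= 96.8 mm

96.8


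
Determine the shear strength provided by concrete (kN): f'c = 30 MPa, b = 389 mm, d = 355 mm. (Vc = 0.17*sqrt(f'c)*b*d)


Vc = 0.17 * sqrt(30) * 389 * 355 / 1000
= 128.58 kN

128.58


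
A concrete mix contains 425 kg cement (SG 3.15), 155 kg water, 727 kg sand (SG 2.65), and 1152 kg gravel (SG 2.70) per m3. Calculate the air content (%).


Vol cement = 425 / (3.15 * 1000) = 0.134921 m3
Vol water = 155 / 1000 = 0.155 m3
Vol sand = 727 / (2.65 * 1000) = 0.27434 m3
Vol gravel = 1152 / (2.70 * 1000) = 0.426667 m3
Total solid + water volume = 0.990927 m3
Air = (1 - 0.990927) * 100 = 0.91%

0.91


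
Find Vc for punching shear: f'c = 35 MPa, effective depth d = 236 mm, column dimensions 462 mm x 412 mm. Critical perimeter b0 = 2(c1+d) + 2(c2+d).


b0 = 2*(462 + 236) + 2*(412 + 236) = 2692 mm
Vc = 0.33 * sqrt(35) * 2692 * 236 / 1000
= 1240.32 kN

1240.32


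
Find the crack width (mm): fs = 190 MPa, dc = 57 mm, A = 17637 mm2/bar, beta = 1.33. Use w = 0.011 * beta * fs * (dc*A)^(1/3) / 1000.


w = 0.011 * beta * fs * (dc * A)^(1/3) / 1000
= 0.011 * 1.33 * 190 * (57 * 17637)^(1/3) / 1000
= 0.278 mm

0.278


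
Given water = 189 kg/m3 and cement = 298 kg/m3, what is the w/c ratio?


w/c = water / cement
w/c = 189 / 298 = 0.634

0.634


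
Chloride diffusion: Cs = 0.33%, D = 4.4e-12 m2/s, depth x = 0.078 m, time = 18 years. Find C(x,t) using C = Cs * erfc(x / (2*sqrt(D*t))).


t_seconds = 18 * 365.25 * 24 * 3600 = 568036800.0 s
arg = 0.078 / (2 * sqrt(4.4e-12 * 568036800.0))
= 0.7801
erfc(0.7801) = 0.2699
C = 0.33 * 0.2699 = 0.0891%

0.0891


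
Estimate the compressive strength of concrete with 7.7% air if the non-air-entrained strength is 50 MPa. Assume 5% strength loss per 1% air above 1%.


Strength loss = (7.7 - 1) * 5 = 33.5%
f'c = 50 * (1 - 33.5/100)
= 33.25 MPa

33.25


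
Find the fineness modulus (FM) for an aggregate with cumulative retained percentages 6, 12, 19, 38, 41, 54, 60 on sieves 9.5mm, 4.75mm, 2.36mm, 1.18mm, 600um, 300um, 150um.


FM = sum(cumulative % retained) / 100
= 230 / 100
= 2.3

2.3


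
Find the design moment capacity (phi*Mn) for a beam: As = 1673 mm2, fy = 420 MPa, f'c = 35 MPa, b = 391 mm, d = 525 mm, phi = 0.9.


a = As * fy / (0.85 * f'c * b)
= 1673 * 420 / (0.85 * 35 * 391)
= 60.4062 mm
Mn = As * fy * (d - a/2) / 10^6
= 347.674 kN-m
phi*Mn = 0.9 * 347.674 = 312.91 kN-m

312.91


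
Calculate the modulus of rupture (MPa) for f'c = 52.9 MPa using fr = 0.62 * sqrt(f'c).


fr = 0.62 * sqrt(52.9)
= 4.509 MPa

4.509


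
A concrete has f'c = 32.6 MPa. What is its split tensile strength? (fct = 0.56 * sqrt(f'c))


fct = 0.56 * sqrt(32.6)
= 0.56 * 5.71
= 3.197 MPa

3.197


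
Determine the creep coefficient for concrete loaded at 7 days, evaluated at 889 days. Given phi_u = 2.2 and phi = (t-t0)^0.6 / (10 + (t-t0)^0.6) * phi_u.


dt = 889 - 7 = 882
phi = 882^0.6 / (10 + 882^0.6) * 2.2
= 1.879

1.879


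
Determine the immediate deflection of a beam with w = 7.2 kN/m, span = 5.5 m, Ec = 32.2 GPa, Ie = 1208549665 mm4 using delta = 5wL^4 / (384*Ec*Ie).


Convert: L = 5.5 m = 5500 mm, Ec = 32.2 GPa = 32200 MPa
delta = 5 * 7.2 * 5500^4 / (384 * 32200 * 1208549665)
= 2.2 mm

2.2


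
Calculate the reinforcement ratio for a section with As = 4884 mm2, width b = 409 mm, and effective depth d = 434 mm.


rho = As / (b * d)
= 4884 / (409 * 434)
= 0.0275

0.0275


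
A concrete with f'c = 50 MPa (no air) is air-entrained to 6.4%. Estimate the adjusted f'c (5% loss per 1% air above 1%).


Strength loss = (6.4 - 1) * 5 = 27.0%
f'c = 50 * (1 - 27.0/100)
= 36.5 MPa

36.5


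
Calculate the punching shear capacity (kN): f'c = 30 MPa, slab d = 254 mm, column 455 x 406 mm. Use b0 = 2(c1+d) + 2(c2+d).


b0 = 2*(455 + 254) + 2*(406 + 254) = 2738 mm
Vc = 0.33 * sqrt(30) * 2738 * 254 / 1000
= 1257.02 kN

1257.02


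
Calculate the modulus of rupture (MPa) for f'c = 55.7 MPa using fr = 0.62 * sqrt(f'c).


fr = 0.62 * sqrt(55.7)
= 4.627 MPa

4.627


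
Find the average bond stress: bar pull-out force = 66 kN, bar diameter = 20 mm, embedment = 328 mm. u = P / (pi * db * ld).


u = P / (pi * db * ld)
= 66 * 1000 / (pi * 20 * 328)
= 3.203 MPa

3.203


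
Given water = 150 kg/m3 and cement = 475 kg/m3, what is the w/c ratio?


w/c = water / cement
w/c = 150 / 475 = 0.316

0.316


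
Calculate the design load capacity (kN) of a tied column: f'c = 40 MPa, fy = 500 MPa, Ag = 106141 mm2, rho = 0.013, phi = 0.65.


Ast = rho * Ag = 0.013 * 106141 = 1379.833 mm2
phi*Pn = 0.65 * 0.80 * (0.85 * 40 * (106141 - 1379.833) + 500 * 1379.833) / 1000
= 2210.93 kN

2210.93


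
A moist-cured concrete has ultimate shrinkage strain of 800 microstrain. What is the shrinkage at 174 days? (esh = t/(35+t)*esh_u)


esh(174) = 174 / (35 + 174) * 800
= 174 / 209 * 800
= 666.0 microstrain

666.0


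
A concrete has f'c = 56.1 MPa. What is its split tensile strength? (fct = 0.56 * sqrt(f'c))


fct = 0.56 * sqrt(56.1)
= 0.56 * 7.49
= 4.194 MPa

4.194


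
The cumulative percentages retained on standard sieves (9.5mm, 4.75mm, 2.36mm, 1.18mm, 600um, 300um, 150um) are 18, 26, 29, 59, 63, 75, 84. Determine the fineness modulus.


FM = sum(cumulative % retained) / 100
= 354 / 100
= 3.54

3.54


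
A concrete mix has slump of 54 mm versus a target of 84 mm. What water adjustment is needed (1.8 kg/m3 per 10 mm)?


Difference = 84 - 54 = 30 mm
Water adjustment = 30 * 1.8 / 10 = 5.4 kg/m3

5.4


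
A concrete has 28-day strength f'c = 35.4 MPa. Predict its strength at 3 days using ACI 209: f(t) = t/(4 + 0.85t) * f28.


f(3) = 3 / (4 + 0.85 * 3) * 35.4
= 3 / 6.55 * 35.4
= 16.21 MPa

16.21


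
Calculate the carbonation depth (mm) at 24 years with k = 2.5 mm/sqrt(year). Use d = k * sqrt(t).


depth = k * sqrt(t)
= 2.5 * sqrt(24)
= 12.25 mm

12.25


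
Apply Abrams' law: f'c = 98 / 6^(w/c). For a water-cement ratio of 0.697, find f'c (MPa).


f'c = 98 / 6^0.697
= 98 / 3.486
= 28.11 MPa

28.11


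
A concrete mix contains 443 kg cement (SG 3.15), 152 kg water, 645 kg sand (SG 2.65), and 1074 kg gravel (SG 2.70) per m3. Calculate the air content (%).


Vol cement = 443 / (3.15 * 1000) = 0.140635 m3
Vol water = 152 / 1000 = 0.152 m3
Vol sand = 645 / (2.65 * 1000) = 0.243396 m3
Vol gravel = 1074 / (2.70 * 1000) = 0.397778 m3
Total solid + water volume = 0.933809 m3
Air = (1 - 0.933809) * 100 = 6.62%

6.62


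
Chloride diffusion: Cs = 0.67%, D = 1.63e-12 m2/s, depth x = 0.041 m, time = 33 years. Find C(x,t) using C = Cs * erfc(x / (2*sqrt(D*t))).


t_seconds = 33 * 365.25 * 24 * 3600 = 1041400800.0 s
arg = 0.041 / (2 * sqrt(1.63e-12 * 1041400800.0))
= 0.4976
erfc(0.4976) = 0.4816
C = 0.67 * 0.4816 = 0.3227%

0.3227


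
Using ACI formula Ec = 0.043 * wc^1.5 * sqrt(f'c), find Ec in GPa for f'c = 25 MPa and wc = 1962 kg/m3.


Ec = 0.043 * 1962^1.5 * sqrt(25) / 1000
= 18.68 GPa

18.68


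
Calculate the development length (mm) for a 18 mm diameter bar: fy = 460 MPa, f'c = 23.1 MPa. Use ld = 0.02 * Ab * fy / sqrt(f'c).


Ab = pi * 18^2 / 4 = 254.469 mm2
ld = 0.02 * 254.469 * 460 / sqrt(23.1)
= 487.1 mm

487.1


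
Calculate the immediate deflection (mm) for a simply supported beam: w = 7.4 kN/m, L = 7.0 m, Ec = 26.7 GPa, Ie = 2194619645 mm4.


Convert: L = 7.0 m = 7000 mm, Ec = 26.7 GPa = 26700 MPa
delta = 5 * 7.4 * 7000^4 / (384 * 26700 * 2194619645)
= 3.95 mm

3.95


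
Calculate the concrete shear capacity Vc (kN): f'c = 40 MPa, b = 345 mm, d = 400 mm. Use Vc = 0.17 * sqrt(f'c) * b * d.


Vc = 0.17 * sqrt(40) * 345 * 400 / 1000
= 148.37 kN

148.37


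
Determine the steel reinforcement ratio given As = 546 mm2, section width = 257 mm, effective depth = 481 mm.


rho = As / (b * d)
= 546 / (257 * 481)
= 0.0044

0.0044


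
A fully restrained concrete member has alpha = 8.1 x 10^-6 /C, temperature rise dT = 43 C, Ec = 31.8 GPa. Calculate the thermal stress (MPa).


sigma = alpha * dT * Ec
= 8.1e-6 * 43 * 31.8 * 1000
= 11.076 MPa

11.076


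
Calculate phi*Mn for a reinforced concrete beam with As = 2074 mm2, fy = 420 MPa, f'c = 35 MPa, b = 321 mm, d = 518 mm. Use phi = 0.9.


a = As * fy / (0.85 * f'c * b)
= 2074 * 420 / (0.85 * 35 * 321)
= 91.215 mm
Mn = As * fy * (d - a/2) / 10^6
= 411.4917 kN-m
phi*Mn = 0.9 * 411.4917 = 370.34 kN-m

370.34
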